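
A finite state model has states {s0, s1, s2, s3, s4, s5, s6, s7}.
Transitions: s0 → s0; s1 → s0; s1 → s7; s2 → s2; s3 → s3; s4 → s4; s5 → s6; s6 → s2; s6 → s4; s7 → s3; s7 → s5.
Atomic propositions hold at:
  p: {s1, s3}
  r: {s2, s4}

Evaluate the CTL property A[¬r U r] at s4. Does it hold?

Sat(¬r) = {s0, s1, s3, s5, s6, s7}
A[¬r U r]: least fixpoint, start Z0 = Sat(r) = {s2, s4}, add states in Sat(¬r) with every successor in Z. Z1 = {s2, s4, s6}; Z2 = {s2, s4, s5, s6}; fixed.
Sat(A[¬r U r]) = {s2, s4, s5, s6}
s4 ∈ Sat(A[¬r U r]) = {s2, s4, s5, s6}, so the formula holds at s4.

Yes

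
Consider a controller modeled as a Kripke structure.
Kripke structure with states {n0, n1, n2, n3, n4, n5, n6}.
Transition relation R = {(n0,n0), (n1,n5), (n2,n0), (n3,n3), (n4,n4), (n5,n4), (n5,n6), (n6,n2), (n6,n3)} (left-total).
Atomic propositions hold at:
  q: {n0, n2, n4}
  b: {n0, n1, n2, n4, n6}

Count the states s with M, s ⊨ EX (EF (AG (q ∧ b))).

Sat(q ∧ b) = {n0, n2, n4}
AG (q ∧ b): greatest fixpoint, start Z0 = {n0, n2, n4}, keep only states in Sat with every successor in Z. Already a fixed point.
Sat(AG (q ∧ b)) = {n0, n2, n4}
EF (AG (q ∧ b)): least fixpoint, start Z0 = {n0, n2, n4}, add states with some successor in Z. Z1 = {n0, n2, n4, n5, n6}; Z2 = {n0, n1, n2, n4, n5, n6}; fixed.
Sat(EF (AG (q ∧ b))) = {n0, n1, n2, n4, n5, n6}
Sat(EX (EF (AG (q ∧ b)))) = {s : some successor in {n0, n1, n2, n4, n5, n6}} = {n0, n1, n2, n4, n5, n6}
|Sat(EX (EF (AG (q ∧ b))))| = |{n0, n1, n2, n4, n5, n6}| = 6.

6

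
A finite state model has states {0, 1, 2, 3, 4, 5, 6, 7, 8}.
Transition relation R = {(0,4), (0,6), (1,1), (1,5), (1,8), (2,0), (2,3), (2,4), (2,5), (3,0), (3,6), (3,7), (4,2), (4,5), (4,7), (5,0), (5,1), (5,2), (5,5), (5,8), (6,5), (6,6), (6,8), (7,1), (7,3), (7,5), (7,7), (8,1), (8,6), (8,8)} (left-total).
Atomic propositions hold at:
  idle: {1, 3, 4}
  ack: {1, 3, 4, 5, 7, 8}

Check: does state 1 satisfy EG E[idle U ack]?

E[idle U ack]: least fixpoint, start Z0 = Sat(ack) = {1, 3, 4, 5, 7, 8}, add states in Sat(idle) with some successor in Z. Already a fixed point.
Sat(E[idle U ack]) = {1, 3, 4, 5, 7, 8}
EG E[idle U ack]: greatest fixpoint, start Z0 = {1, 3, 4, 5, 7, 8}, keep only states in Sat with some successor in Z. Already a fixed point.
Sat(EG E[idle U ack]) = {1, 3, 4, 5, 7, 8}
1 ∈ Sat(EG E[idle U ack]) = {1, 3, 4, 5, 7, 8}, so the formula holds at 1.

Yes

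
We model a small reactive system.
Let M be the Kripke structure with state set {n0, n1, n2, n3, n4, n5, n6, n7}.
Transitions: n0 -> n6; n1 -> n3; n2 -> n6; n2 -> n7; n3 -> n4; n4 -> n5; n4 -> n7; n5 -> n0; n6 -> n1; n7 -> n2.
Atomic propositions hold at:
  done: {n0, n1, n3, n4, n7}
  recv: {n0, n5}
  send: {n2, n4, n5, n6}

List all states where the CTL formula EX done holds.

Sat(EX done) = {s : some successor in {n0, n1, n3, n4, n7}} = {n1, n2, n3, n4, n5, n6}

{n1, n2, n3, n4, n5, n6}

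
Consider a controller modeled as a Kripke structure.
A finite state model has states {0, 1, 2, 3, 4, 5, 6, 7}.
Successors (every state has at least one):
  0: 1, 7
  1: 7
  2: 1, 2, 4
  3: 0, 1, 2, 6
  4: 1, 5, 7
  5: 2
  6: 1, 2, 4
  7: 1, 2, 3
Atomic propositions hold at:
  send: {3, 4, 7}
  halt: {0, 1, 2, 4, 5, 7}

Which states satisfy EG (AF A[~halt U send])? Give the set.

{0, 1, 3, 4, 7}

Sat(~halt) = {3, 6}
A[~halt U send]: least fixpoint, start Z0 = Sat(send) = {3, 4, 7}, add states in Sat(~halt) with every successor in Z. Already a fixed point.
Sat(A[~halt U send]) = {3, 4, 7}
AF A[~halt U send]: least fixpoint, start Z0 = {3, 4, 7}, add states with every successor in Z. Z1 = {1, 3, 4, 7}; Z2 = {0, 1, 3, 4, 7}; fixed.
Sat(AF A[~halt U send]) = {0, 1, 3, 4, 7}
EG (AF A[~halt U send]): greatest fixpoint, start Z0 = {0, 1, 3, 4, 7}, keep only states in Sat with some successor in Z. Already a fixed point.
Sat(EG (AF A[~halt U send])) = {0, 1, 3, 4, 7}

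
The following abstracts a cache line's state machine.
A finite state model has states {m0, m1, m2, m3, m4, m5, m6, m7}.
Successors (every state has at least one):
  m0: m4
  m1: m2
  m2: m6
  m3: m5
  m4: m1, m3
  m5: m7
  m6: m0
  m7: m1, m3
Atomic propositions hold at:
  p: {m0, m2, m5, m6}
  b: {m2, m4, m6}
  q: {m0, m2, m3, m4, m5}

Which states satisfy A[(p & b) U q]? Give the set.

Sat(p & b) = {m2, m6}
A[(p & b) U q]: least fixpoint, start Z0 = Sat(q) = {m0, m2, m3, m4, m5}, add states in Sat(p & b) with every successor in Z. Z1 = {m0, m2, m3, m4, m5, m6}; fixed.
Sat(A[(p & b) U q]) = {m0, m2, m3, m4, m5, m6}

{m0, m2, m3, m4, m5, m6}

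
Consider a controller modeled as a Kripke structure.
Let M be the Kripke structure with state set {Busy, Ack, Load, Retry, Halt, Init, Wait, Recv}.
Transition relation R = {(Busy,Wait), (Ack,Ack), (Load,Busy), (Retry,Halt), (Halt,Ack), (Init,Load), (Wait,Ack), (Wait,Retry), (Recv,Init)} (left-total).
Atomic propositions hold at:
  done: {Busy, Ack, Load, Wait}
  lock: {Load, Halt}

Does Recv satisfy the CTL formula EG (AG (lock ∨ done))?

Sat(lock ∨ done) = {Busy, Ack, Load, Halt, Wait}
AG (lock ∨ done): greatest fixpoint, start Z0 = {Busy, Ack, Load, Halt, Wait}, keep only states in Sat with every successor in Z. Z1 = {Busy, Ack, Load, Halt}; Z2 = {Ack, Load, Halt}; Z3 = {Ack, Halt}; fixed.
Sat(AG (lock ∨ done)) = {Ack, Halt}
EG (AG (lock ∨ done)): greatest fixpoint, start Z0 = {Ack, Halt}, keep only states in Sat with some successor in Z. Already a fixed point.
Sat(EG (AG (lock ∨ done))) = {Ack, Halt}
Recv ∉ Sat(EG (AG (lock ∨ done))) = {Ack, Halt}, so the formula does not hold at Recv.

No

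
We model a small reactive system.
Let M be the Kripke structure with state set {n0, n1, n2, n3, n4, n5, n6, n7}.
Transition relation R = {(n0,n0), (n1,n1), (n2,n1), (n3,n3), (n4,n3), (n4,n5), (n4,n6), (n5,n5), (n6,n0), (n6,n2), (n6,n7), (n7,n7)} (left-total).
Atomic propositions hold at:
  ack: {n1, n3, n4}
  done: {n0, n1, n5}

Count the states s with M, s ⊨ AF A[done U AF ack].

AF ack: least fixpoint, start Z0 = {n1, n3, n4}, add states with every successor in Z. Z1 = {n1, n2, n3, n4}; fixed.
Sat(AF ack) = {n1, n2, n3, n4}
A[done U AF ack]: least fixpoint, start Z0 = Sat(AF ack) = {n1, n2, n3, n4}, add states in Sat(done) with every successor in Z. Already a fixed point.
Sat(A[done U AF ack]) = {n1, n2, n3, n4}
AF A[done U AF ack]: least fixpoint, start Z0 = {n1, n2, n3, n4}, add states with every successor in Z. Already a fixed point.
Sat(AF A[done U AF ack]) = {n1, n2, n3, n4}
|Sat(AF A[done U AF ack])| = |{n1, n2, n3, n4}| = 4.

4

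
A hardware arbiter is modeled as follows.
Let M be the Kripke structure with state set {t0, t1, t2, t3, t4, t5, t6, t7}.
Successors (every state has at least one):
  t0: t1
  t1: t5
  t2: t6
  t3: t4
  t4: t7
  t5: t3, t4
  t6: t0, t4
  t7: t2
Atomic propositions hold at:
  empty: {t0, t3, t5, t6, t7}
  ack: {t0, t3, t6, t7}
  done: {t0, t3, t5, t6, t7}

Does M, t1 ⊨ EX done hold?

Sat(EX done) = {s : some successor in {t0, t3, t5, t6, t7}} = {t1, t2, t4, t5, t6}
t1 ∈ Sat(EX done) = {t1, t2, t4, t5, t6}, so the formula holds at t1.

Yes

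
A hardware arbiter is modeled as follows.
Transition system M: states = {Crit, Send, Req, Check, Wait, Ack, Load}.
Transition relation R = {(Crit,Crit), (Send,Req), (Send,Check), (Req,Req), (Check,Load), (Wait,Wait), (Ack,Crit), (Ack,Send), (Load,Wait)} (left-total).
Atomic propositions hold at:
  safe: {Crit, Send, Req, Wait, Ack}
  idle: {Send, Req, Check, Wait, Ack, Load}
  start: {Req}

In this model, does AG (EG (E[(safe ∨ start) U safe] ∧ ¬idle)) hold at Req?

No

Sat(safe ∨ start) = {Crit, Send, Req, Wait, Ack}
E[(safe ∨ start) U safe]: least fixpoint, start Z0 = Sat(safe) = {Crit, Send, Req, Wait, Ack}, add states in Sat(safe ∨ start) with some successor in Z. Already a fixed point.
Sat(E[(safe ∨ start) U safe]) = {Crit, Send, Req, Wait, Ack}
Sat(¬idle) = {Crit}
Sat(E[(safe ∨ start) U safe] ∧ ¬idle) = {Crit}
EG (E[(safe ∨ start) U safe] ∧ ¬idle): greatest fixpoint, start Z0 = {Crit}, keep only states in Sat with some successor in Z. Already a fixed point.
Sat(EG (E[(safe ∨ start) U safe] ∧ ¬idle)) = {Crit}
AG (EG (E[(safe ∨ start) U safe] ∧ ¬idle)): greatest fixpoint, start Z0 = {Crit}, keep only states in Sat with every successor in Z. Already a fixed point.
Sat(AG (EG (E[(safe ∨ start) U safe] ∧ ¬idle))) = {Crit}
Req ∉ Sat(AG (EG (E[(safe ∨ start) U safe] ∧ ¬idle))) = {Crit}, so the formula does not hold at Req.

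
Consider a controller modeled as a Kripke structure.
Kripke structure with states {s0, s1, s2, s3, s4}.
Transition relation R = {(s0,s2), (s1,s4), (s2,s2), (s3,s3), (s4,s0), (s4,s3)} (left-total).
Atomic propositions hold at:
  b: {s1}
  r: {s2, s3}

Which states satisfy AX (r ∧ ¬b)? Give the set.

Sat(¬b) = {s0, s2, s3, s4}
Sat(r ∧ ¬b) = {s2, s3}
Sat(AX (r ∧ ¬b)) = {s : every successor in {s2, s3}} = {s0, s2, s3}

{s0, s2, s3}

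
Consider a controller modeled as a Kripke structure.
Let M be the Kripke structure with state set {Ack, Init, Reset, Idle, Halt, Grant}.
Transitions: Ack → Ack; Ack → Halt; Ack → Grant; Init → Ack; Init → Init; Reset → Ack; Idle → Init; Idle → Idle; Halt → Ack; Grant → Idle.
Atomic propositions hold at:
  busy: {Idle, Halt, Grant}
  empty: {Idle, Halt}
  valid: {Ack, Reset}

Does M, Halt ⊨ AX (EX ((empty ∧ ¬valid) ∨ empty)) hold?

Sat(¬valid) = {Init, Idle, Halt, Grant}
Sat(empty ∧ ¬valid) = {Idle, Halt}
Sat((empty ∧ ¬valid) ∨ empty) = {Idle, Halt}
Sat(EX ((empty ∧ ¬valid) ∨ empty)) = {s : some successor in {Idle, Halt}} = {Ack, Idle, Grant}
Sat(AX (EX ((empty ∧ ¬valid) ∨ empty))) = {s : every successor in {Ack, Idle, Grant}} = {Reset, Halt, Grant}
Halt ∈ Sat(AX (EX ((empty ∧ ¬valid) ∨ empty))) = {Reset, Halt, Grant}, so the formula holds at Halt.

Yes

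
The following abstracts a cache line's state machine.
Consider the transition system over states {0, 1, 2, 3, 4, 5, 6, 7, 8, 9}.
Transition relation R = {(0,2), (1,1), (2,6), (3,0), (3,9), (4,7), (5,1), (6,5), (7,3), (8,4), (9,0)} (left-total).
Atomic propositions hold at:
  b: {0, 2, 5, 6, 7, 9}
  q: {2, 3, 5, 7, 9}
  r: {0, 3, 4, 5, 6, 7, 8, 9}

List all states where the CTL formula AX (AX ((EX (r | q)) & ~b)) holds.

Sat(r | q) = {0, 2, 3, 4, 5, 6, 7, 8, 9}
Sat(EX (r | q)) = {s : some successor in {0, 2, 3, 4, 5, 6, 7, 8, 9}} = {0, 2, 3, 4, 6, 7, 8, 9}
Sat(~b) = {1, 3, 4, 8}
Sat((EX (r | q)) & ~b) = {3, 4, 8}
Sat(AX ((EX (r | q)) & ~b)) = {s : every successor in {3, 4, 8}} = {7, 8}
Sat(AX (AX ((EX (r | q)) & ~b))) = {s : every successor in {7, 8}} = {4}

{4}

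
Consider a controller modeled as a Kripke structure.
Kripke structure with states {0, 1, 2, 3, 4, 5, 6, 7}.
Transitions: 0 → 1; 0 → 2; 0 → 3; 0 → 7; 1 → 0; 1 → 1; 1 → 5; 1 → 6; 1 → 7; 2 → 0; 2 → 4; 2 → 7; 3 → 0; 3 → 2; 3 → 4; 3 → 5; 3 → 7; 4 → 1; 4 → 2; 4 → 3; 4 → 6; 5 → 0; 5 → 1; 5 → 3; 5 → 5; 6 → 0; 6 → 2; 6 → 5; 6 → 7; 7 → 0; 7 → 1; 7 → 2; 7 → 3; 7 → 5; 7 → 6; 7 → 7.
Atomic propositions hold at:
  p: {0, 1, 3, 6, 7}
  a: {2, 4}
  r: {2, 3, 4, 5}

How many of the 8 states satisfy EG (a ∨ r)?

Sat(a ∨ r) = {2, 3, 4, 5}
EG (a ∨ r): greatest fixpoint, start Z0 = {2, 3, 4, 5}, keep only states in Sat with some successor in Z. Already a fixed point.
Sat(EG (a ∨ r)) = {2, 3, 4, 5}
|Sat(EG (a ∨ r))| = |{2, 3, 4, 5}| = 4.

4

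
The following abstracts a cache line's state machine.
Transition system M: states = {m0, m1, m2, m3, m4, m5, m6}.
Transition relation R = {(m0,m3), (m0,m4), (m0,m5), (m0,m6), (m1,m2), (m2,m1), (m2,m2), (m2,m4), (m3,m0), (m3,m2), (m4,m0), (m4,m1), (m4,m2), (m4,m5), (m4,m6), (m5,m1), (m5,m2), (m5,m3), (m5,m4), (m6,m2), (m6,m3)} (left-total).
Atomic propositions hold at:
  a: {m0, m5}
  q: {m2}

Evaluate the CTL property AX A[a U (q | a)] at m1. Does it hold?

Yes

Sat(q | a) = {m0, m2, m5}
A[a U (q | a)]: least fixpoint, start Z0 = Sat((q | a)) = {m0, m2, m5}, add states in Sat(a) with every successor in Z. Already a fixed point.
Sat(A[a U (q | a)]) = {m0, m2, m5}
Sat(AX A[a U (q | a)]) = {s : every successor in {m0, m2, m5}} = {m1, m3}
m1 ∈ Sat(AX A[a U (q | a)]) = {m1, m3}, so the formula holds at m1.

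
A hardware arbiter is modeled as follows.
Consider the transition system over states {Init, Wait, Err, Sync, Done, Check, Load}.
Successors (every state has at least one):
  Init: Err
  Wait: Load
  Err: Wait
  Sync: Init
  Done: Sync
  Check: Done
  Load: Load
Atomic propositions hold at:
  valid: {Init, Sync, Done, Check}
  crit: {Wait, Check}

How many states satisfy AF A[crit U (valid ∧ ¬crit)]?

4

Sat(¬crit) = {Init, Err, Sync, Done, Load}
Sat(valid ∧ ¬crit) = {Init, Sync, Done}
A[crit U (valid ∧ ¬crit)]: least fixpoint, start Z0 = Sat((valid ∧ ¬crit)) = {Init, Sync, Done}, add states in Sat(crit) with every successor in Z. Z1 = {Init, Sync, Done, Check}; fixed.
Sat(A[crit U (valid ∧ ¬crit)]) = {Init, Sync, Done, Check}
AF A[crit U (valid ∧ ¬crit)]: least fixpoint, start Z0 = {Init, Sync, Done, Check}, add states with every successor in Z. Already a fixed point.
Sat(AF A[crit U (valid ∧ ¬crit)]) = {Init, Sync, Done, Check}
|Sat(AF A[crit U (valid ∧ ¬crit)])| = |{Init, Sync, Done, Check}| = 4.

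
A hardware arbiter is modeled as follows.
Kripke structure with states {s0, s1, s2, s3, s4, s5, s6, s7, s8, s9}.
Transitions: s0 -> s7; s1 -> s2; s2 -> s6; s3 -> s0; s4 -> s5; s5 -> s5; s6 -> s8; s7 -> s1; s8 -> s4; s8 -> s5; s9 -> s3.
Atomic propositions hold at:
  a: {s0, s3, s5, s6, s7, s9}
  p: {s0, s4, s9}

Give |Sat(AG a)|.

AG a: greatest fixpoint, start Z0 = {s0, s3, s5, s6, s7, s9}, keep only states in Sat with every successor in Z. Z1 = {s0, s3, s5, s9}; Z2 = {s3, s5, s9}; Z3 = {s5, s9}; Z4 = {s5}; fixed.
Sat(AG a) = {s5}
|Sat(AG a)| = |{s5}| = 1.

1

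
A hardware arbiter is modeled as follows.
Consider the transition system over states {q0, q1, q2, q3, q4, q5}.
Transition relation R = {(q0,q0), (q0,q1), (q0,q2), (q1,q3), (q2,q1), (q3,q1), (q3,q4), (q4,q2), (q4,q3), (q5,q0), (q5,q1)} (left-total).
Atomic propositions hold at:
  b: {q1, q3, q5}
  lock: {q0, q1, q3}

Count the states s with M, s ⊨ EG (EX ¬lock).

3

Sat(¬lock) = {q2, q4, q5}
Sat(EX ¬lock) = {s : some successor in {q2, q4, q5}} = {q0, q3, q4}
EG (EX ¬lock): greatest fixpoint, start Z0 = {q0, q3, q4}, keep only states in Sat with some successor in Z. Already a fixed point.
Sat(EG (EX ¬lock)) = {q0, q3, q4}
|Sat(EG (EX ¬lock))| = |{q0, q3, q4}| = 3.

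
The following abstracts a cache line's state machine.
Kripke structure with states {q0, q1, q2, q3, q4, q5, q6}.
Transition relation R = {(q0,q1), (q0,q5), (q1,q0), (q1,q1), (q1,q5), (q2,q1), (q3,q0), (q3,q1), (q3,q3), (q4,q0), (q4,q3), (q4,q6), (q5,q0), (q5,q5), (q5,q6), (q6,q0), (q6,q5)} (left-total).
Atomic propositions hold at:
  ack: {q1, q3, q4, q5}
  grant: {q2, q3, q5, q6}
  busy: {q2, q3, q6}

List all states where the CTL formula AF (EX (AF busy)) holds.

{q3, q4, q5}

AF busy: least fixpoint, start Z0 = {q2, q3, q6}, add states with every successor in Z. Already a fixed point.
Sat(AF busy) = {q2, q3, q6}
Sat(EX (AF busy)) = {s : some successor in {q2, q3, q6}} = {q3, q4, q5}
AF (EX (AF busy)): least fixpoint, start Z0 = {q3, q4, q5}, add states with every successor in Z. Already a fixed point.
Sat(AF (EX (AF busy))) = {q3, q4, q5}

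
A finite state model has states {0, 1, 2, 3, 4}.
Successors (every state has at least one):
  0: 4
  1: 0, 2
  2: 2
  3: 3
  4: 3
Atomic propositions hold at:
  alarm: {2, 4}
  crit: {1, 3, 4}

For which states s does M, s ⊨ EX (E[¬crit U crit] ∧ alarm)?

Sat(¬crit) = {0, 2}
E[¬crit U crit]: least fixpoint, start Z0 = Sat(crit) = {1, 3, 4}, add states in Sat(¬crit) with some successor in Z. Z1 = {0, 1, 3, 4}; fixed.
Sat(E[¬crit U crit]) = {0, 1, 3, 4}
Sat(E[¬crit U crit] ∧ alarm) = {4}
Sat(EX (E[¬crit U crit] ∧ alarm)) = {s : some successor in {4}} = {0}

{0}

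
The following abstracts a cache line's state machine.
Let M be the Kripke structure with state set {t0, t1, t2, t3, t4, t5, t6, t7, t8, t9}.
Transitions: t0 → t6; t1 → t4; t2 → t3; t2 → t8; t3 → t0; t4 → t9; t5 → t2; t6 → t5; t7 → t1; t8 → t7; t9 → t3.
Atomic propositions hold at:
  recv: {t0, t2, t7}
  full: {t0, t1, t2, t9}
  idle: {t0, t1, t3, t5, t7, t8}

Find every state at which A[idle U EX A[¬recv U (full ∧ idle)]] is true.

Sat(¬recv) = {t1, t3, t4, t5, t6, t8, t9}
Sat(full ∧ idle) = {t0, t1}
A[¬recv U (full ∧ idle)]: least fixpoint, start Z0 = Sat((full ∧ idle)) = {t0, t1}, add states in Sat(¬recv) with every successor in Z. Z1 = {t0, t1, t3}; Z2 = {t0, t1, t3, t9}; Z3 = {t0, t1, t3, t4, t9}; fixed.
Sat(A[¬recv U (full ∧ idle)]) = {t0, t1, t3, t4, t9}
Sat(EX A[¬recv U (full ∧ idle)]) = {s : some successor in {t0, t1, t3, t4, t9}} = {t1, t2, t3, t4, t7, t9}
A[idle U EX A[¬recv U (full ∧ idle)]]: least fixpoint, start Z0 = Sat(EX A[¬recv U (full ∧ idle)]) = {t1, t2, t3, t4, t7, t9}, add states in Sat(idle) with every successor in Z. Z1 = {t1, t2, t3, t4, t5, t7, t8, t9}; fixed.
Sat(A[idle U EX A[¬recv U (full ∧ idle)]]) = {t1, t2, t3, t4, t5, t7, t8, t9}

{t1, t2, t3, t4, t5, t7, t8, t9}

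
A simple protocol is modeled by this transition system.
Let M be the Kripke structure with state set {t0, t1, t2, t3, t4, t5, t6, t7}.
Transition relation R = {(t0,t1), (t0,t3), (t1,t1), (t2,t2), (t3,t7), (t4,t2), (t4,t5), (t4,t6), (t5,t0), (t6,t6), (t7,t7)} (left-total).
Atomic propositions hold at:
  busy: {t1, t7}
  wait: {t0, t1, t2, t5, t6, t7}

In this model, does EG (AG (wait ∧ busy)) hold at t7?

Sat(wait ∧ busy) = {t1, t7}
AG (wait ∧ busy): greatest fixpoint, start Z0 = {t1, t7}, keep only states in Sat with every successor in Z. Already a fixed point.
Sat(AG (wait ∧ busy)) = {t1, t7}
EG (AG (wait ∧ busy)): greatest fixpoint, start Z0 = {t1, t7}, keep only states in Sat with some successor in Z. Already a fixed point.
Sat(EG (AG (wait ∧ busy))) = {t1, t7}
t7 ∈ Sat(EG (AG (wait ∧ busy))) = {t1, t7}, so the formula holds at t7.

Yes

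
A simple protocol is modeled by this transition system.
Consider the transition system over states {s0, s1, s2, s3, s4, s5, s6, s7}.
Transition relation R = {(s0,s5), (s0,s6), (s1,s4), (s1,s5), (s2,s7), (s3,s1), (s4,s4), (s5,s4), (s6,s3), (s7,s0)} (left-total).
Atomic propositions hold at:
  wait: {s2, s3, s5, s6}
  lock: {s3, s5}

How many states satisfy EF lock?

7

EF lock: least fixpoint, start Z0 = {s3, s5}, add states with some successor in Z. Z1 = {s0, s1, s3, s5, s6}; Z2 = {s0, s1, s3, s5, s6, s7}; Z3 = {s0, s1, s2, s3, s5, s6, s7}; fixed.
Sat(EF lock) = {s0, s1, s2, s3, s5, s6, s7}
|Sat(EF lock)| = |{s0, s1, s2, s3, s5, s6, s7}| = 7.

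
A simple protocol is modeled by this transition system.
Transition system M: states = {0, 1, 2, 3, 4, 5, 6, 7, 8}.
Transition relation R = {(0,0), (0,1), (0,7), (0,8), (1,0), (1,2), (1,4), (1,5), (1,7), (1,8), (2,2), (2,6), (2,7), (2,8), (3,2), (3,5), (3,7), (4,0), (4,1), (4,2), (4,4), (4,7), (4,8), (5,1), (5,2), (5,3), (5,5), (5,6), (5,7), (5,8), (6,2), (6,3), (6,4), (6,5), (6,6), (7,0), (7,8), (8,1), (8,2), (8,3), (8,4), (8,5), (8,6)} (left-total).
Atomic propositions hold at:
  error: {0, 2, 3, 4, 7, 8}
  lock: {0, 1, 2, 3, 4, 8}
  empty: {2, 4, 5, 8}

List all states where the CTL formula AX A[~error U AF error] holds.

Sat(~error) = {1, 5, 6}
AF error: least fixpoint, start Z0 = {0, 2, 3, 4, 7, 8}, add states with every successor in Z. Already a fixed point.
Sat(AF error) = {0, 2, 3, 4, 7, 8}
A[~error U AF error]: least fixpoint, start Z0 = Sat(AF error) = {0, 2, 3, 4, 7, 8}, add states in Sat(~error) with every successor in Z. Already a fixed point.
Sat(A[~error U AF error]) = {0, 2, 3, 4, 7, 8}
Sat(AX A[~error U AF error]) = {s : every successor in {0, 2, 3, 4, 7, 8}} = {7}

{7}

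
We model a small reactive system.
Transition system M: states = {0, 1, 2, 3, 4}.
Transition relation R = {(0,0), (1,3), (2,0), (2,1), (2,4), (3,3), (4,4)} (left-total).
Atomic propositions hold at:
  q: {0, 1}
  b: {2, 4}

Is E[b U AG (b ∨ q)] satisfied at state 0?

Yes

Sat(b ∨ q) = {0, 1, 2, 4}
AG (b ∨ q): greatest fixpoint, start Z0 = {0, 1, 2, 4}, keep only states in Sat with every successor in Z. Z1 = {0, 2, 4}; Z2 = {0, 4}; fixed.
Sat(AG (b ∨ q)) = {0, 4}
E[b U AG (b ∨ q)]: least fixpoint, start Z0 = Sat(AG (b ∨ q)) = {0, 4}, add states in Sat(b) with some successor in Z. Z1 = {0, 2, 4}; fixed.
Sat(E[b U AG (b ∨ q)]) = {0, 2, 4}
0 ∈ Sat(E[b U AG (b ∨ q)]) = {0, 2, 4}, so the formula holds at 0.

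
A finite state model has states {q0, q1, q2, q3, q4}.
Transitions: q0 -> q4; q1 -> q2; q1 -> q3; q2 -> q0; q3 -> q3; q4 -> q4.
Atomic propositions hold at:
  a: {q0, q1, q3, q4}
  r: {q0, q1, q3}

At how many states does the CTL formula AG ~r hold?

Sat(~r) = {q2, q4}
AG ~r: greatest fixpoint, start Z0 = {q2, q4}, keep only states in Sat with every successor in Z. Z1 = {q4}; fixed.
Sat(AG ~r) = {q4}
|Sat(AG ~r)| = |{q4}| = 1.

1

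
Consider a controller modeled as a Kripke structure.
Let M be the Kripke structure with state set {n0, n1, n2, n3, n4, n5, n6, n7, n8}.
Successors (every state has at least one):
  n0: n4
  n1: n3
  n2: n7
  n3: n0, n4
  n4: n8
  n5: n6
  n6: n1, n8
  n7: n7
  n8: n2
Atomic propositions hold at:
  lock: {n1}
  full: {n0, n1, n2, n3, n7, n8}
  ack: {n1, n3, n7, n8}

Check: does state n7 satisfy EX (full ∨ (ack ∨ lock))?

Sat(ack ∨ lock) = {n1, n3, n7, n8}
Sat(full ∨ (ack ∨ lock)) = {n0, n1, n2, n3, n7, n8}
Sat(EX (full ∨ (ack ∨ lock))) = {s : some successor in {n0, n1, n2, n3, n7, n8}} = {n1, n2, n3, n4, n6, n7, n8}
n7 ∈ Sat(EX (full ∨ (ack ∨ lock))) = {n1, n2, n3, n4, n6, n7, n8}, so the formula holds at n7.

Yes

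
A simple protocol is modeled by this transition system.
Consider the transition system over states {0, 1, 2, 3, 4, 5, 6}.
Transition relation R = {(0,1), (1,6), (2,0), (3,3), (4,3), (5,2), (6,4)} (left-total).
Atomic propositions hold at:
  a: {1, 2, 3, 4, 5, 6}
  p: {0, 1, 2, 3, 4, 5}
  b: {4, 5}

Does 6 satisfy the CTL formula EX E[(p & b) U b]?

Sat(p & b) = {4, 5}
E[(p & b) U b]: least fixpoint, start Z0 = Sat(b) = {4, 5}, add states in Sat(p & b) with some successor in Z. Already a fixed point.
Sat(E[(p & b) U b]) = {4, 5}
Sat(EX E[(p & b) U b]) = {s : some successor in {4, 5}} = {6}
6 ∈ Sat(EX E[(p & b) U b]) = {6}, so the formula holds at 6.

Yes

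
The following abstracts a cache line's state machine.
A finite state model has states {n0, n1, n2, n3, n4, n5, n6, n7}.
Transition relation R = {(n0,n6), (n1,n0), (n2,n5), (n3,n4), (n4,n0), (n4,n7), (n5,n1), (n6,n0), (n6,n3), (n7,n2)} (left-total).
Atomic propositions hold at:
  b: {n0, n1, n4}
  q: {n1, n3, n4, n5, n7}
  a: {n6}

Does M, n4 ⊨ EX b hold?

Sat(EX b) = {s : some successor in {n0, n1, n4}} = {n1, n3, n4, n5, n6}
n4 ∈ Sat(EX b) = {n1, n3, n4, n5, n6}, so the formula holds at n4.

Yes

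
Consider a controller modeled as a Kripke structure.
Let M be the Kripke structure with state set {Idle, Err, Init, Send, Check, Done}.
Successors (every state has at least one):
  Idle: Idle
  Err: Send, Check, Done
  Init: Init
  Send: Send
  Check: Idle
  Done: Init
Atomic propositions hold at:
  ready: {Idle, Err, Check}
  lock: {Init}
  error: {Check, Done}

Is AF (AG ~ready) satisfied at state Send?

Sat(~ready) = {Init, Send, Done}
AG ~ready: greatest fixpoint, start Z0 = {Init, Send, Done}, keep only states in Sat with every successor in Z. Already a fixed point.
Sat(AG ~ready) = {Init, Send, Done}
AF (AG ~ready): least fixpoint, start Z0 = {Init, Send, Done}, add states with every successor in Z. Already a fixed point.
Sat(AF (AG ~ready)) = {Init, Send, Done}
Send ∈ Sat(AF (AG ~ready)) = {Init, Send, Done}, so the formula holds at Send.

Yes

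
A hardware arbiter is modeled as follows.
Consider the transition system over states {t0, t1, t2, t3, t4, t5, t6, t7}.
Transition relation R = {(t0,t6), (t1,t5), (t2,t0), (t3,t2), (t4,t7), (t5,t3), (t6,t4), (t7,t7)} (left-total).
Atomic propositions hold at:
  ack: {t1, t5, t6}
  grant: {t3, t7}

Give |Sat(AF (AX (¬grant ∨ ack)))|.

Sat(¬grant) = {t0, t1, t2, t4, t5, t6}
Sat(¬grant ∨ ack) = {t0, t1, t2, t4, t5, t6}
Sat(AX (¬grant ∨ ack)) = {s : every successor in {t0, t1, t2, t4, t5, t6}} = {t0, t1, t2, t3, t6}
AF (AX (¬grant ∨ ack)): least fixpoint, start Z0 = {t0, t1, t2, t3, t6}, add states with every successor in Z. Z1 = {t0, t1, t2, t3, t5, t6}; fixed.
Sat(AF (AX (¬grant ∨ ack))) = {t0, t1, t2, t3, t5, t6}
|Sat(AF (AX (¬grant ∨ ack)))| = |{t0, t1, t2, t3, t5, t6}| = 6.

6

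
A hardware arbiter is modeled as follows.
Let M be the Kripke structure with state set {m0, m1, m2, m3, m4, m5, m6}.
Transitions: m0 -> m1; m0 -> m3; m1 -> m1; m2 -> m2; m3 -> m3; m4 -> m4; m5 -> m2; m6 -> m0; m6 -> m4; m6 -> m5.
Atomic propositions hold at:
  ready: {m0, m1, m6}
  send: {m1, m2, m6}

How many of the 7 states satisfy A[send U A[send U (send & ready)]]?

2

Sat(send & ready) = {m1, m6}
A[send U (send & ready)]: least fixpoint, start Z0 = Sat((send & ready)) = {m1, m6}, add states in Sat(send) with every successor in Z. Already a fixed point.
Sat(A[send U (send & ready)]) = {m1, m6}
A[send U A[send U (send & ready)]]: least fixpoint, start Z0 = Sat(A[send U (send & ready)]) = {m1, m6}, add states in Sat(send) with every successor in Z. Already a fixed point.
Sat(A[send U A[send U (send & ready)]]) = {m1, m6}
|Sat(A[send U A[send U (send & ready)]])| = |{m1, m6}| = 2.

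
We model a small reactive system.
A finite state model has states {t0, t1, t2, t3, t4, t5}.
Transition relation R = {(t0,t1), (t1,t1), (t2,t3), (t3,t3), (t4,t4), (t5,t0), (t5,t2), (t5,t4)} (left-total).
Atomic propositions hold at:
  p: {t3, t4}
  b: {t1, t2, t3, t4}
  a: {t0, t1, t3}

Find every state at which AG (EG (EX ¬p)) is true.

Sat(¬p) = {t0, t1, t2, t5}
Sat(EX ¬p) = {s : some successor in {t0, t1, t2, t5}} = {t0, t1, t5}
EG (EX ¬p): greatest fixpoint, start Z0 = {t0, t1, t5}, keep only states in Sat with some successor in Z. Already a fixed point.
Sat(EG (EX ¬p)) = {t0, t1, t5}
AG (EG (EX ¬p)): greatest fixpoint, start Z0 = {t0, t1, t5}, keep only states in Sat with every successor in Z. Z1 = {t0, t1}; fixed.
Sat(AG (EG (EX ¬p))) = {t0, t1}

{t0, t1}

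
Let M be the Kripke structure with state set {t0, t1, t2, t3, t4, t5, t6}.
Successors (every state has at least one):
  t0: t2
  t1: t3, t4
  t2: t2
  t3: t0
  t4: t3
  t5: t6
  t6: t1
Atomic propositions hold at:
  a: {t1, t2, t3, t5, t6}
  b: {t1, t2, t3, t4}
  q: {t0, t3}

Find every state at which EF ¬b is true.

{t0, t1, t3, t4, t5, t6}

Sat(¬b) = {t0, t5, t6}
EF ¬b: least fixpoint, start Z0 = {t0, t5, t6}, add states with some successor in Z. Z1 = {t0, t3, t5, t6}; Z2 = {t0, t1, t3, t4, t5, t6}; fixed.
Sat(EF ¬b) = {t0, t1, t3, t4, t5, t6}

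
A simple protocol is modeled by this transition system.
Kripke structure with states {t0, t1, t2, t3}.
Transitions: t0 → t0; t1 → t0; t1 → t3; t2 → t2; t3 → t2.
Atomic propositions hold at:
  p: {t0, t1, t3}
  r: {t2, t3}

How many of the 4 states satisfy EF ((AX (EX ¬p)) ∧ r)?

3

Sat(¬p) = {t2}
Sat(EX ¬p) = {s : some successor in {t2}} = {t2, t3}
Sat(AX (EX ¬p)) = {s : every successor in {t2, t3}} = {t2, t3}
Sat((AX (EX ¬p)) ∧ r) = {t2, t3}
EF ((AX (EX ¬p)) ∧ r): least fixpoint, start Z0 = {t2, t3}, add states with some successor in Z. Z1 = {t1, t2, t3}; fixed.
Sat(EF ((AX (EX ¬p)) ∧ r)) = {t1, t2, t3}
|Sat(EF ((AX (EX ¬p)) ∧ r))| = |{t1, t2, t3}| = 3.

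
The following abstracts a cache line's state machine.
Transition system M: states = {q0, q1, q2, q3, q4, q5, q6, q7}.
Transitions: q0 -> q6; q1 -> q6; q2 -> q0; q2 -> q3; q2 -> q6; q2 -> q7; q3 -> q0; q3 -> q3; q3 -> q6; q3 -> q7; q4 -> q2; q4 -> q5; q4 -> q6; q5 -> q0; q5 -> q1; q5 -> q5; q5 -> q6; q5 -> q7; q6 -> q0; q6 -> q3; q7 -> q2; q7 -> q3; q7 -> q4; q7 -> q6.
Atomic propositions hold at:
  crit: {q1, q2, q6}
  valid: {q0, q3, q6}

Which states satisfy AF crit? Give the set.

{q0, q1, q2, q6}

AF crit: least fixpoint, start Z0 = {q1, q2, q6}, add states with every successor in Z. Z1 = {q0, q1, q2, q6}; fixed.
Sat(AF crit) = {q0, q1, q2, q6}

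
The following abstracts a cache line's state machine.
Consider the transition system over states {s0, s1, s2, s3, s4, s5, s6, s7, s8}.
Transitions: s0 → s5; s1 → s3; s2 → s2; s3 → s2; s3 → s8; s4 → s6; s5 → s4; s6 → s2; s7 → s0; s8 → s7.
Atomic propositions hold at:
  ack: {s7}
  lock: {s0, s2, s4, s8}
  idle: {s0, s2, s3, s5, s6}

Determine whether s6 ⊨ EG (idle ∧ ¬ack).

Sat(¬ack) = {s0, s1, s2, s3, s4, s5, s6, s8}
Sat(idle ∧ ¬ack) = {s0, s2, s3, s5, s6}
EG (idle ∧ ¬ack): greatest fixpoint, start Z0 = {s0, s2, s3, s5, s6}, keep only states in Sat with some successor in Z. Z1 = {s0, s2, s3, s6}; Z2 = {s2, s3, s6}; fixed.
Sat(EG (idle ∧ ¬ack)) = {s2, s3, s6}
s6 ∈ Sat(EG (idle ∧ ¬ack)) = {s2, s3, s6}, so the formula holds at s6.

Yes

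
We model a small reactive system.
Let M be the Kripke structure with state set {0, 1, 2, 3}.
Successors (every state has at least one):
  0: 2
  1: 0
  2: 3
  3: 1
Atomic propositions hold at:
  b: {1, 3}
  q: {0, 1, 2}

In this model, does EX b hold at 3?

Sat(EX b) = {s : some successor in {1, 3}} = {2, 3}
3 ∈ Sat(EX b) = {2, 3}, so the formula holds at 3.

Yes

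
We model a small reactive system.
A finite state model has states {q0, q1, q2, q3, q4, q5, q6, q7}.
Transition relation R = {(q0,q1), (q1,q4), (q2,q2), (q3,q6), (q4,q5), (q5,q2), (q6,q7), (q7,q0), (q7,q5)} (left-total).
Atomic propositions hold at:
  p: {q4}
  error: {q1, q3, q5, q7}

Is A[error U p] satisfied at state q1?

A[error U p]: least fixpoint, start Z0 = Sat(p) = {q4}, add states in Sat(error) with every successor in Z. Z1 = {q1, q4}; fixed.
Sat(A[error U p]) = {q1, q4}
q1 ∈ Sat(A[error U p]) = {q1, q4}, so the formula holds at q1.

Yes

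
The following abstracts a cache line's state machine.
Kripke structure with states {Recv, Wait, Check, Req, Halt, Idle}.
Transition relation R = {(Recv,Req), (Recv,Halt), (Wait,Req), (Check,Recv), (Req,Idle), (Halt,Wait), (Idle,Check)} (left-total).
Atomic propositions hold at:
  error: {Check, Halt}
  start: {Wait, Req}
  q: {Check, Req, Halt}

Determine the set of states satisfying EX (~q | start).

Sat(~q) = {Recv, Wait, Idle}
Sat(~q | start) = {Recv, Wait, Req, Idle}
Sat(EX (~q | start)) = {s : some successor in {Recv, Wait, Req, Idle}} = {Recv, Wait, Check, Req, Halt}

{Recv, Wait, Check, Req, Halt}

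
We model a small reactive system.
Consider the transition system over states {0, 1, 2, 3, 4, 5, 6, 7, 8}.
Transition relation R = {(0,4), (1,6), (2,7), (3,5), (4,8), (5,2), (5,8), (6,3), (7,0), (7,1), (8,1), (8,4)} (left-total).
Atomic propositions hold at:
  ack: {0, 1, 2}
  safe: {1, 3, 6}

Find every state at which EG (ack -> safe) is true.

{1, 3, 4, 5, 6, 7, 8}

Sat(ack -> safe) = {1, 3, 4, 5, 6, 7, 8}
EG (ack -> safe): greatest fixpoint, start Z0 = {1, 3, 4, 5, 6, 7, 8}, keep only states in Sat with some successor in Z. Already a fixed point.
Sat(EG (ack -> safe)) = {1, 3, 4, 5, 6, 7, 8}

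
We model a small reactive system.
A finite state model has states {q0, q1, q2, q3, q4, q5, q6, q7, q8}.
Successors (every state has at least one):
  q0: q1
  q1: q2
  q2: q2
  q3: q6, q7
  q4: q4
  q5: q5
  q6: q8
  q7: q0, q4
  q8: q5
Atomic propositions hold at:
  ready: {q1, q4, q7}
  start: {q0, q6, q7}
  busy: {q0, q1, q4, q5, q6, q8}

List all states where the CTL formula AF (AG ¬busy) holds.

{q0, q1, q2}

Sat(¬busy) = {q2, q3, q7}
AG ¬busy: greatest fixpoint, start Z0 = {q2, q3, q7}, keep only states in Sat with every successor in Z. Z1 = {q2}; fixed.
Sat(AG ¬busy) = {q2}
AF (AG ¬busy): least fixpoint, start Z0 = {q2}, add states with every successor in Z. Z1 = {q1, q2}; Z2 = {q0, q1, q2}; fixed.
Sat(AF (AG ¬busy)) = {q0, q1, q2}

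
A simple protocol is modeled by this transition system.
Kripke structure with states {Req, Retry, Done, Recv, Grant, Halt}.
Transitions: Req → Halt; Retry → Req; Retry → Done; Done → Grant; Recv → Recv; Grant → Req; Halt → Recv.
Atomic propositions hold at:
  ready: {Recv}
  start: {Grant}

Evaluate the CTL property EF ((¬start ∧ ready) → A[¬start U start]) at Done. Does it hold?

Sat(¬start) = {Req, Retry, Done, Recv, Halt}
Sat(¬start ∧ ready) = {Recv}
A[¬start U start]: least fixpoint, start Z0 = Sat(start) = {Grant}, add states in Sat(¬start) with every successor in Z. Z1 = {Done, Grant}; fixed.
Sat(A[¬start U start]) = {Done, Grant}
Sat((¬start ∧ ready) → A[¬start U start]) = {Req, Retry, Done, Grant, Halt}
EF ((¬start ∧ ready) → A[¬start U start]): least fixpoint, start Z0 = {Req, Retry, Done, Grant, Halt}, add states with some successor in Z. Already a fixed point.
Sat(EF ((¬start ∧ ready) → A[¬start U start])) = {Req, Retry, Done, Grant, Halt}
Done ∈ Sat(EF ((¬start ∧ ready) → A[¬start U start])) = {Req, Retry, Done, Grant, Halt}, so the formula holds at Done.

Yes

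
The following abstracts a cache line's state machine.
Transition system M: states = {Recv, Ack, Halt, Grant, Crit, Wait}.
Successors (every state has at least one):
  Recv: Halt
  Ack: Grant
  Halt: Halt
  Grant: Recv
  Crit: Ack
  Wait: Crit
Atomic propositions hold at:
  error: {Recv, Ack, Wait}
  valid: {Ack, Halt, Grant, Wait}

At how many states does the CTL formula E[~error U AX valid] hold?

5

Sat(~error) = {Halt, Grant, Crit}
Sat(AX valid) = {s : every successor in {Ack, Halt, Grant, Wait}} = {Recv, Ack, Halt, Crit}
E[~error U AX valid]: least fixpoint, start Z0 = Sat(AX valid) = {Recv, Ack, Halt, Crit}, add states in Sat(~error) with some successor in Z. Z1 = {Recv, Ack, Halt, Grant, Crit}; fixed.
Sat(E[~error U AX valid]) = {Recv, Ack, Halt, Grant, Crit}
|Sat(E[~error U AX valid])| = |{Recv, Ack, Halt, Grant, Crit}| = 5.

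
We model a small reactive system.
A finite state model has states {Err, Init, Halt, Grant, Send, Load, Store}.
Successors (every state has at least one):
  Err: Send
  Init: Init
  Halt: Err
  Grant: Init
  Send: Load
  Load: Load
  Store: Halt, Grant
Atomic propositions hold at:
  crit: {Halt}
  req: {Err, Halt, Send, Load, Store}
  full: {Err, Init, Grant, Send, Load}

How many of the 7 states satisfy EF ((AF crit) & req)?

AF crit: least fixpoint, start Z0 = {Halt}, add states with every successor in Z. Already a fixed point.
Sat(AF crit) = {Halt}
Sat((AF crit) & req) = {Halt}
EF ((AF crit) & req): least fixpoint, start Z0 = {Halt}, add states with some successor in Z. Z1 = {Halt, Store}; fixed.
Sat(EF ((AF crit) & req)) = {Halt, Store}
|Sat(EF ((AF crit) & req))| = |{Halt, Store}| = 2.

2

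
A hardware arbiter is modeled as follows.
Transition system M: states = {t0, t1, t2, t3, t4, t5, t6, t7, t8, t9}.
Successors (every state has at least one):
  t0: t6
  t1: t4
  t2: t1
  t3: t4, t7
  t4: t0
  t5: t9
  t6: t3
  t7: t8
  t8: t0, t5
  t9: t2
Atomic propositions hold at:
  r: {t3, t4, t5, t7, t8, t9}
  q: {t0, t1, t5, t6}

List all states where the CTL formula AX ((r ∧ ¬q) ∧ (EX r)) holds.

{t6, t7}

Sat(¬q) = {t2, t3, t4, t7, t8, t9}
Sat(r ∧ ¬q) = {t3, t4, t7, t8, t9}
Sat(EX r) = {s : some successor in {t3, t4, t5, t7, t8, t9}} = {t1, t3, t5, t6, t7, t8}
Sat((r ∧ ¬q) ∧ (EX r)) = {t3, t7, t8}
Sat(AX ((r ∧ ¬q) ∧ (EX r))) = {s : every successor in {t3, t7, t8}} = {t6, t7}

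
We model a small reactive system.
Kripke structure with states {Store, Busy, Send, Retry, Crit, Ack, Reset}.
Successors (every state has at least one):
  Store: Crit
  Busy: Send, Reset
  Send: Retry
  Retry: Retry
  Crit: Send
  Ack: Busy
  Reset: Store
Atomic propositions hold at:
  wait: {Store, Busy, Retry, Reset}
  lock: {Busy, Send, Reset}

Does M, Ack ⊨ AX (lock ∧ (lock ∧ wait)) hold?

Sat(lock ∧ wait) = {Busy, Reset}
Sat(lock ∧ (lock ∧ wait)) = {Busy, Reset}
Sat(AX (lock ∧ (lock ∧ wait))) = {s : every successor in {Busy, Reset}} = {Ack}
Ack ∈ Sat(AX (lock ∧ (lock ∧ wait))) = {Ack}, so the formula holds at Ack.

Yes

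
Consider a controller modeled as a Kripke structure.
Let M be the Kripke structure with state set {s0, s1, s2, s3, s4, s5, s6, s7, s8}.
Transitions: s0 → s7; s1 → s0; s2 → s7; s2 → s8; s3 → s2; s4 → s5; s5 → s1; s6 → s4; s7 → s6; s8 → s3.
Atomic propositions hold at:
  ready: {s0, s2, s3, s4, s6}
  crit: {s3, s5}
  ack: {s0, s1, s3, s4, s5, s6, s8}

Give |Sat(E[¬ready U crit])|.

3

Sat(¬ready) = {s1, s5, s7, s8}
E[¬ready U crit]: least fixpoint, start Z0 = Sat(crit) = {s3, s5}, add states in Sat(¬ready) with some successor in Z. Z1 = {s3, s5, s8}; fixed.
Sat(E[¬ready U crit]) = {s3, s5, s8}
|Sat(E[¬ready U crit])| = |{s3, s5, s8}| = 3.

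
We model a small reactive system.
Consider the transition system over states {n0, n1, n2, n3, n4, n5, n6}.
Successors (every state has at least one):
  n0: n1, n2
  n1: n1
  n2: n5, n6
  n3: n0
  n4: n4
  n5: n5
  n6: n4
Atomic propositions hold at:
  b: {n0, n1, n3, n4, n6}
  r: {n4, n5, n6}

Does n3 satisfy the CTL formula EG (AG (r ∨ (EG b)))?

No

EG b: greatest fixpoint, start Z0 = {n0, n1, n3, n4, n6}, keep only states in Sat with some successor in Z. Already a fixed point.
Sat(EG b) = {n0, n1, n3, n4, n6}
Sat(r ∨ (EG b)) = {n0, n1, n3, n4, n5, n6}
AG (r ∨ (EG b)): greatest fixpoint, start Z0 = {n0, n1, n3, n4, n5, n6}, keep only states in Sat with every successor in Z. Z1 = {n1, n3, n4, n5, n6}; Z2 = {n1, n4, n5, n6}; fixed.
Sat(AG (r ∨ (EG b))) = {n1, n4, n5, n6}
EG (AG (r ∨ (EG b))): greatest fixpoint, start Z0 = {n1, n4, n5, n6}, keep only states in Sat with some successor in Z. Already a fixed point.
Sat(EG (AG (r ∨ (EG b)))) = {n1, n4, n5, n6}
n3 ∉ Sat(EG (AG (r ∨ (EG b)))) = {n1, n4, n5, n6}, so the formula does not hold at n3.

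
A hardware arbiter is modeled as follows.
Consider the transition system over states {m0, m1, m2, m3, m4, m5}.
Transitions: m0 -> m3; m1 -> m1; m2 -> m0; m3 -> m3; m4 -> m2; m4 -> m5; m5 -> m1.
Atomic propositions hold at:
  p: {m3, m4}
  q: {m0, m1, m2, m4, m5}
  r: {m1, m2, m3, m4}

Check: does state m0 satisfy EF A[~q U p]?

Yes

Sat(~q) = {m3}
A[~q U p]: least fixpoint, start Z0 = Sat(p) = {m3, m4}, add states in Sat(~q) with every successor in Z. Already a fixed point.
Sat(A[~q U p]) = {m3, m4}
EF A[~q U p]: least fixpoint, start Z0 = {m3, m4}, add states with some successor in Z. Z1 = {m0, m3, m4}; Z2 = {m0, m2, m3, m4}; fixed.
Sat(EF A[~q U p]) = {m0, m2, m3, m4}
m0 ∈ Sat(EF A[~q U p]) = {m0, m2, m3, m4}, so the formula holds at m0.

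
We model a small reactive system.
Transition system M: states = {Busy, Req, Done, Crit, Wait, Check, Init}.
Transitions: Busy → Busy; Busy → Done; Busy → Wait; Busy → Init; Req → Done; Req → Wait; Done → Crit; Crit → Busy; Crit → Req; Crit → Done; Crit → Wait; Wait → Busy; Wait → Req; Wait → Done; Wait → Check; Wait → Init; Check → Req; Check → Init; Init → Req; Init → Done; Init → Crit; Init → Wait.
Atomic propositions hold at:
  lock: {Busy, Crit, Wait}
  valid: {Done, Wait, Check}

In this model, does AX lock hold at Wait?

No

Sat(AX lock) = {s : every successor in {Busy, Crit, Wait}} = {Done}
Wait ∉ Sat(AX lock) = {Done}, so the formula does not hold at Wait.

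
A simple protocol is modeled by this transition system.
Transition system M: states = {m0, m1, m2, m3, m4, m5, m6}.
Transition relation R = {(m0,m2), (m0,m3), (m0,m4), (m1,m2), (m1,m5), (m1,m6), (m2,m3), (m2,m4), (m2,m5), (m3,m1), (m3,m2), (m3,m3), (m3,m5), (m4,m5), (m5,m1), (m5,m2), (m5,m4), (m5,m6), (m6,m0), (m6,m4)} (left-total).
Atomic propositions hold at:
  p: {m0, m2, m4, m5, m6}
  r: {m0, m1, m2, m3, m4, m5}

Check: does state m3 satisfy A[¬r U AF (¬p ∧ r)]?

Sat(¬r) = {m6}
Sat(¬p) = {m1, m3}
Sat(¬p ∧ r) = {m1, m3}
AF (¬p ∧ r): least fixpoint, start Z0 = {m1, m3}, add states with every successor in Z. Already a fixed point.
Sat(AF (¬p ∧ r)) = {m1, m3}
A[¬r U AF (¬p ∧ r)]: least fixpoint, start Z0 = Sat(AF (¬p ∧ r)) = {m1, m3}, add states in Sat(¬r) with every successor in Z. Already a fixed point.
Sat(A[¬r U AF (¬p ∧ r)]) = {m1, m3}
m3 ∈ Sat(A[¬r U AF (¬p ∧ r)]) = {m1, m3}, so the formula holds at m3.

Yes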